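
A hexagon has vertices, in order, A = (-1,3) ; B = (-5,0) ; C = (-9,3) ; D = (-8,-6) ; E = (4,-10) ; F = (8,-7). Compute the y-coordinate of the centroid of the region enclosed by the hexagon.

-950/251

Apply Gauss's area formula. First the cross-terms c_i = x_i·y_{i+1} − x_{i+1}·y_i:
  15, -15, 78, 104, 52, 17  ⇒  2A = 251, A = 125.5.
Then Σ (y_i + y_{i+1})·c_i = -2850, so ȳ = -2850 / (6·125.5) = -950/251.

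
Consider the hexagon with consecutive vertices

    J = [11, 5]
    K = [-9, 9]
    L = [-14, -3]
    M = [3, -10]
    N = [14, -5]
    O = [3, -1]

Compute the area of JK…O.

299

Apply the shoelace (surveyor's) formula: 2A = Σ (x_i·y_{i+1} − x_{i+1}·y_i), indices taken mod 6.
Σ = (144) + (153) + (149) + (125) + (1) + (26) = 598
Area = |Σ|/2 = 299.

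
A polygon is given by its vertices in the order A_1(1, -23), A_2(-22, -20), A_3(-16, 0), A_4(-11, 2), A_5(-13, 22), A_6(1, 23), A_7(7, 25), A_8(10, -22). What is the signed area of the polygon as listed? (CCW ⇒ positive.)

-1081.5

Apply the shoelace (surveyor's) formula: 2A = Σ (x_i·y_{i+1} − x_{i+1}·y_i), indices taken mod 8.
Σ = (-526) + (-320) + (-32) + (-216) + (-321) + (-136) + (-404) + (-208) = -2163
Signed area = Σ/2 = -1081.5 (negative ⇒ clockwise traversal).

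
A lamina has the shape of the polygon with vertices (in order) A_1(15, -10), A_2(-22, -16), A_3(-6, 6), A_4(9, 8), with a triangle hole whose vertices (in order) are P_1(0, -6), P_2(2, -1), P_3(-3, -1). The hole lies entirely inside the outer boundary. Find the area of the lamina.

Outer boundary:
Σ = (-460) + (-228) + (-102) + (-210) = -1000
Area = |Σ|/2 = 500.
Hole:
Cross-terms: 12, -5, 18  ⇒  Σ = 25
Area = |Σ|/2 = 12.5.
Net area = 500 − 12.5 = 487.5.

487.5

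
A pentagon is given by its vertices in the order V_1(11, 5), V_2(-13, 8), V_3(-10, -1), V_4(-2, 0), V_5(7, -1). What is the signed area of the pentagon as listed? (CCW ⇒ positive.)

146

Apply Gauss's area formula: 2A = Σ (x_i·y_{i+1} − x_{i+1}·y_i), indices taken mod 5.
Σ = (153) + (93) + (-2) + (2) + (46) = 292
Signed area = Σ/2 = 146 (positive ⇒ counter-clockwise traversal).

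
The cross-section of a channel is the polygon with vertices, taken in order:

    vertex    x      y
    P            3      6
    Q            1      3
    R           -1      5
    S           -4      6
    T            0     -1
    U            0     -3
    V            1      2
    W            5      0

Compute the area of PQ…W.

26

Σ = (3) + (8) + (14) + (4) + (0) + (3) + (-10) + (30) = 52
Area = |Σ|/2 = 26.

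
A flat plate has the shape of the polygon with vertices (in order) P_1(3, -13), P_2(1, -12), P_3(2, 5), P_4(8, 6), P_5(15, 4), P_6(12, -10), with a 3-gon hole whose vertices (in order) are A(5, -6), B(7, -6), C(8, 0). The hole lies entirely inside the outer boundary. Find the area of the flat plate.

196

Outer boundary:
Apply the shoelace (surveyor's) formula: 2A = Σ (x_i·y_{i+1} − x_{i+1}·y_i), indices taken mod 6.
Σ = (-23) + (29) + (-28) + (-58) + (-198) + (-126) = -404
Area = |Σ|/2 = 202.
Hole:
Apply Gauss's area formula: 2A = Σ (x_i·y_{i+1} − x_{i+1}·y_i), indices taken mod 3.
Cross-terms: 12, 48, -48  ⇒  Σ = 12
Area = |Σ|/2 = 6.
Net area = 202 − 6 = 196.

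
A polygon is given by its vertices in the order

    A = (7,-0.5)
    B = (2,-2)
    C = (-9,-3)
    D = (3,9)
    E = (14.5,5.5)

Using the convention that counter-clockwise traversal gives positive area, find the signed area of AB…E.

-134.375

Apply Gauss's area formula: 2A = Σ (x_i·y_{i+1} − x_{i+1}·y_i), indices taken mod 5.
Cross-terms: -13, -24, -72, -114, -45.75  ⇒  Σ = -268.75
Signed area = Σ/2 = -134.375 (negative ⇒ clockwise traversal).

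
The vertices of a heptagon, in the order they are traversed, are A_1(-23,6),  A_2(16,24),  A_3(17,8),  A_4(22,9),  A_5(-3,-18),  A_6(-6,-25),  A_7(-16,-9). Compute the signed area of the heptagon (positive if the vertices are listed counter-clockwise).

-1001

Σ = (-648) + (-280) + (-23) + (-369) + (-33) + (-346) + (-303) = -2002
Signed area = Σ/2 = -1001 (negative ⇒ clockwise traversal).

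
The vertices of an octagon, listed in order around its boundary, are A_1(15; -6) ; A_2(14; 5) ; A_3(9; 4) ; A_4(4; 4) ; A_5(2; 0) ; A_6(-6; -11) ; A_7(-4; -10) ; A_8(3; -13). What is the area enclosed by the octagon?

217.5

Apply the shoelace (surveyor's) formula: 2A = Σ (x_i·y_{i+1} − x_{i+1}·y_i), indices taken mod 8.
A_1→A_2: (15)(5) − (14)(-6) = 159
A_2→A_3: (14)(4) − (9)(5) = 11
A_3→A_4: (9)(4) − (4)(4) = 20
A_4→A_5: (4)(0) − (2)(4) = -8
A_5→A_6: (2)(-11) − (-6)(0) = -22
A_6→A_7: (-6)(-10) − (-4)(-11) = 16
A_7→A_8: (-4)(-13) − (3)(-10) = 82
A_8→A_1: (3)(-6) − (15)(-13) = 177
Σ = 435
Area = |Σ|/2 = 217.5.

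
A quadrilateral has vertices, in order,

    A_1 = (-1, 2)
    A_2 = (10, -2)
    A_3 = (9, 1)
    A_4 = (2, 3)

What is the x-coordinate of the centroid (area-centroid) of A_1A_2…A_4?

326/63

Apply the shoelace formula. First the cross-terms c_i = x_i·y_{i+1} − x_{i+1}·y_i:
  -18, 28, 25, 7  ⇒  2A = 42, A = 21.
Then Σ (x_i + x_{i+1})·c_i = 652, so x̄ = 652 / (6·21) = 326/63.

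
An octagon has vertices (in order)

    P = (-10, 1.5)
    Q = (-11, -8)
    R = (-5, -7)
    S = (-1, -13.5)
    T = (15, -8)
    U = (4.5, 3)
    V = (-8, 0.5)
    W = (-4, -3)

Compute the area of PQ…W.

Apply the shoelace (surveyor's) formula: 2A = Σ (x_i·y_{i+1} − x_{i+1}·y_i), indices taken mod 8.
Cross-terms: 96.5, 37, 60.5, 210.5, 81, 26.25, 26, -36  ⇒  Σ = 501.75
Area = |Σ|/2 = 250.875.

250.875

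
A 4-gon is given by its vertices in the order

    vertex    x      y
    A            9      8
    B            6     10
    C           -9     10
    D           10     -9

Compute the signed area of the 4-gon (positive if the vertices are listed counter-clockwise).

167

Apply the surveyor's formula: 2A = Σ (x_i·y_{i+1} − x_{i+1}·y_i), indices taken mod 4.
Cross-terms: 42, 150, -19, 161  ⇒  Σ = 334
Signed area = Σ/2 = 167 (positive ⇒ counter-clockwise traversal).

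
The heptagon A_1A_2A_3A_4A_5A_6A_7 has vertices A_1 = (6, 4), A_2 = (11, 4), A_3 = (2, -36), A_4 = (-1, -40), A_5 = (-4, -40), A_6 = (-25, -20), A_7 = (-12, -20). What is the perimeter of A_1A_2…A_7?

126

|A_1A_2| = √((5)² + (0)²) = √25 = 5
|A_2A_3| = √((-9)² + (-40)²) = √1681 = 41
|A_3A_4| = √((-3)² + (-4)²) = √25 = 5
|A_4A_5| = √((-3)² + (0)²) = √9 = 3
|A_5A_6| = √((-21)² + (20)²) = √841 = 29
|A_6A_7| = √((13)² + (0)²) = √169 = 13
|A_7A_1| = √((18)² + (24)²) = √900 = 30
Perimeter = 5 + 41 + 5 + 3 + 29 + 13 + 30 = 126.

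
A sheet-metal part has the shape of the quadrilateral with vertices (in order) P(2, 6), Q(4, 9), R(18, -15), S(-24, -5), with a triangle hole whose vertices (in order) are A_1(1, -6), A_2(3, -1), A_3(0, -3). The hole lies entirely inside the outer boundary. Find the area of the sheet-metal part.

400.5

Outer boundary:
Apply the surveyor's formula: 2A = Σ (x_i·y_{i+1} − x_{i+1}·y_i), indices taken mod 4.
Cross-terms: -6, -222, -450, -134  ⇒  Σ = -812
Area = |Σ|/2 = 406.
Hole:
Apply the shoelace (surveyor's) formula: 2A = Σ (x_i·y_{i+1} − x_{i+1}·y_i), indices taken mod 3.
Σ = (17) + (-9) + (3) = 11
Area = |Σ|/2 = 5.5.
Net area = 406 − 5.5 = 400.5.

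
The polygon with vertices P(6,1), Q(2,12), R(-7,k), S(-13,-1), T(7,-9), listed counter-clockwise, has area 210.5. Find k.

5

Write out the shoelace sum; only the two edges meeting at R involve k:
2·Area = [(2·k − (-7)·12) + ((-7)·(-1) − (-13)·k)] + 255
       = 15·k + 346 = 421
⇒ k = 5.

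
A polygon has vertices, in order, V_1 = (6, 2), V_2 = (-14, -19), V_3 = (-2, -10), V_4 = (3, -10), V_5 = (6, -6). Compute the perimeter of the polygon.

|V_1V_2| = √((-20)² + (-21)²) = √841 = 29
|V_2V_3| = √((12)² + (9)²) = √225 = 15
|V_3V_4| = √((5)² + (0)²) = √25 = 5
|V_4V_5| = √((3)² + (4)²) = √25 = 5
|V_5V_1| = √((0)² + (8)²) = √64 = 8
Perimeter = 29 + 15 + 5 + 5 + 8 = 62.

62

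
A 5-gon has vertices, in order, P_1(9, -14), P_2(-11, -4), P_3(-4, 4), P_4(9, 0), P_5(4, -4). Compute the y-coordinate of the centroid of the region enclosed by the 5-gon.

-70/19

Apply the surveyor's formula. First the cross-terms c_i = x_i·y_{i+1} − x_{i+1}·y_i:
  -190, -60, -36, -36, -20  ⇒  2A = -342, A = -171.
Then Σ (y_i + y_{i+1})·c_i = 3780, so ȳ = 3780 / (6·(-171)) = -70/19.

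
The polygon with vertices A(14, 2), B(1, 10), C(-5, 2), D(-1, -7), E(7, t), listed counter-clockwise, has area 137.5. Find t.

Write out the shoelace sum; only the two edges meeting at E involve t:
2·Area = [((-1)·t − 7·(-7)) + (7·2 − 14·t)] + 227
       = -15·t + 290 = 275
⇒ t = 1.

1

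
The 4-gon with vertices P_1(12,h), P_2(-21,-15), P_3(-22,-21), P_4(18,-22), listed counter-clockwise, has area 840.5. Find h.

16

Write out the shoelace sum; only the two edges meeting at P_1 involve h:
2·Area = [(18·h − 12·(-22)) + (12·(-15) − (-21)·h)] + 973
       = 39·h + 1057 = 1681
⇒ h = 16.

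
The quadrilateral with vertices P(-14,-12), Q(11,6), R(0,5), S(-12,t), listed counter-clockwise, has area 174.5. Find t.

3

The doubled signed area Σ (x_i y_{i+1} − x_{i+1} y_i) is linear in t.
With t=0 it equals 307; the coefficient of t is 14 (from the two edges through S).
So 14·t + 307 = 2·174.5 = 349 ⇒ t = 3.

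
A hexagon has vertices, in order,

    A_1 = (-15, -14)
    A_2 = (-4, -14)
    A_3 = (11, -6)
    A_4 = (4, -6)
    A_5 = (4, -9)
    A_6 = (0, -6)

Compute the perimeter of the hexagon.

|A_1A_2| = √((11)² + (0)²) = √121 = 11
|A_2A_3| = √((15)² + (8)²) = √289 = 17
|A_3A_4| = √((-7)² + (0)²) = √49 = 7
|A_4A_5| = √((0)² + (-3)²) = √9 = 3
|A_5A_6| = √((-4)² + (3)²) = √25 = 5
|A_6A_1| = √((-15)² + (-8)²) = √289 = 17
Perimeter = 11 + 17 + 7 + 3 + 5 + 17 = 60.

60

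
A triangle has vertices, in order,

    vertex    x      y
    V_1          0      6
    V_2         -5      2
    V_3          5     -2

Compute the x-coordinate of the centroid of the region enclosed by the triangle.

0

Apply Gauss's area formula. First the cross-terms c_i = x_i·y_{i+1} − x_{i+1}·y_i:
  30, 0, 30  ⇒  2A = 60, A = 30.
Then Σ (x_i + x_{i+1})·c_i = 0, so x̄ = 0 / (6·30) = 0.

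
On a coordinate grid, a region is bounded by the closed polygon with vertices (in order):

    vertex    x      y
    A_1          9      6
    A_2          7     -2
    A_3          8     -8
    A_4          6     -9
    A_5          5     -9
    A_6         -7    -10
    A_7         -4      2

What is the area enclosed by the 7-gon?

Apply the surveyor's formula: 2A = Σ (x_i·y_{i+1} − x_{i+1}·y_i), indices taken mod 7.
Σ = (-60) + (-40) + (-24) + (-9) + (-113) + (-54) + (-42) = -342
Area = |Σ|/2 = 171.

171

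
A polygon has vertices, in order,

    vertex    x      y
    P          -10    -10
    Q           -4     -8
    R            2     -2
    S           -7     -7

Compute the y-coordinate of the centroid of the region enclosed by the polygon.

Apply Gauss's area formula. First the cross-terms c_i = x_i·y_{i+1} − x_{i+1}·y_i:
  40, 24, -28, 0  ⇒  2A = 36, A = 18.
Then Σ (y_i + y_{i+1})·c_i = -708, so ȳ = -708 / (6·18) = -59/9.

-59/9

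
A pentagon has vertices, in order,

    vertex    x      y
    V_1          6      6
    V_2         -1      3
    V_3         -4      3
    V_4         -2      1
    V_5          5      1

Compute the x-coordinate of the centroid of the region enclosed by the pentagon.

51/26

Apply Gauss's area formula. First the cross-terms c_i = x_i·y_{i+1} − x_{i+1}·y_i:
  24, 9, 2, -7, 24  ⇒  2A = 52, A = 26.
Then Σ (x_i + x_{i+1})·c_i = 306, so x̄ = 306 / (6·26) = 51/26.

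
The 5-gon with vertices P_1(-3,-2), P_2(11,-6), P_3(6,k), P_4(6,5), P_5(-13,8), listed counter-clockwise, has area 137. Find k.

1

Write out the shoelace sum; only the two edges meeting at P_3 involve k:
2·Area = [(11·k − 6·(-6)) + (6·5 − 6·k)] + 203
       = 5·k + 269 = 274
⇒ k = 1.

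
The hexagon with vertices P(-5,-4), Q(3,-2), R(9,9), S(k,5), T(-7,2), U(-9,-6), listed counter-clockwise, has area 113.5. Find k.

The doubled signed area Σ (x_i y_{i+1} − x_{i+1} y_i) is linear in k.
With k=0 it equals 213; the coefficient of k is -7 (from the two edges through S).
So -7·k + 213 = 2·113.5 = 227 ⇒ k = -2.

-2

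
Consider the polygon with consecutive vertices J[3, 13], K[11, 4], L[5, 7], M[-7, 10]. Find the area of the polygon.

48

J→K: (3)(4) − (11)(13) = -131
K→L: (11)(7) − (5)(4) = 57
L→M: (5)(10) − (-7)(7) = 99
M→J: (-7)(13) − (3)(10) = -121
Σ = -96
Area = |Σ|/2 = 48.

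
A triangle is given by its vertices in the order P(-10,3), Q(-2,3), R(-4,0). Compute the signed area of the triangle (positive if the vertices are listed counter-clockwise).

Σ = (-24) + (12) + (-12) = -24
Signed area = Σ/2 = -12 (negative ⇒ clockwise traversal).

-12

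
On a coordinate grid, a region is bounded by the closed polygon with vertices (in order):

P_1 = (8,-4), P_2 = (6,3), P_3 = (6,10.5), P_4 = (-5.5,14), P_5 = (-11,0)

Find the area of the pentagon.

Apply the shoelace (surveyor's) formula: 2A = Σ (x_i·y_{i+1} − x_{i+1}·y_i), indices taken mod 5.
Cross-terms: 48, 45, 141.75, 154, 44  ⇒  Σ = 432.75
Area = |Σ|/2 = 216.375.

216.375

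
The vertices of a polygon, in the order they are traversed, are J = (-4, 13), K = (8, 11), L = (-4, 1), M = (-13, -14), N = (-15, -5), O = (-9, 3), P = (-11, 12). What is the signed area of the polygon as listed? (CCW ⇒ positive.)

-216

Apply the surveyor's formula: 2A = Σ (x_i·y_{i+1} − x_{i+1}·y_i), indices taken mod 7.
Cross-terms: -148, 52, 69, -145, -90, -75, -95  ⇒  Σ = -432
Signed area = Σ/2 = -216 (negative ⇒ clockwise traversal).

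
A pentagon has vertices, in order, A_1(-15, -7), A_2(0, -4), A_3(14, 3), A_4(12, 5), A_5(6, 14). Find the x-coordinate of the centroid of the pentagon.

Apply the shoelace formula. First the cross-terms c_i = x_i·y_{i+1} − x_{i+1}·y_i:
  60, 56, 34, 138, 168  ⇒  2A = 456, A = 228.
Then Σ (x_i + x_{i+1})·c_i = 1740, so x̄ = 1740 / (6·228) = 145/114.

145/114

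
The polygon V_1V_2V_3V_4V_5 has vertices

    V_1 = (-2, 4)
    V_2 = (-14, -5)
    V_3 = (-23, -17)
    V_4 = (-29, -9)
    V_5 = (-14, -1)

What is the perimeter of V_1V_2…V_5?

|V_1V_2| = √((-12)² + (-9)²) = √225 = 15
|V_2V_3| = √((-9)² + (-12)²) = √225 = 15
|V_3V_4| = √((-6)² + (8)²) = √100 = 10
|V_4V_5| = √((15)² + (8)²) = √289 = 17
|V_5V_1| = √((12)² + (5)²) = √169 = 13
Perimeter = 15 + 15 + 10 + 17 + 13 = 70.

70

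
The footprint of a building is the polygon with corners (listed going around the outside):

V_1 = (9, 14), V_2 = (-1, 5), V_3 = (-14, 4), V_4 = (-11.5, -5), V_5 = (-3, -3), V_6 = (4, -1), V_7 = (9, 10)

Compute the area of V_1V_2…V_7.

180.25

Apply Gauss's area formula: 2A = Σ (x_i·y_{i+1} − x_{i+1}·y_i), indices taken mod 7.
Σ = (59) + (66) + (116) + (19.5) + (15) + (49) + (36) = 360.5
Area = |Σ|/2 = 180.25.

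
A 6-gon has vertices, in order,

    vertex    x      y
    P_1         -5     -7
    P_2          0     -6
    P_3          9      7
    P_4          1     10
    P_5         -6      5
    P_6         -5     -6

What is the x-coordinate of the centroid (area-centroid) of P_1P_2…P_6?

Apply the shoelace (surveyor's) formula. First the cross-terms c_i = x_i·y_{i+1} − x_{i+1}·y_i:
  30, 54, 83, 65, 61, 5  ⇒  2A = 298, A = 149.
Then Σ (x_i + x_{i+1})·c_i = 120, so x̄ = 120 / (6·149) = 20/149.

20/149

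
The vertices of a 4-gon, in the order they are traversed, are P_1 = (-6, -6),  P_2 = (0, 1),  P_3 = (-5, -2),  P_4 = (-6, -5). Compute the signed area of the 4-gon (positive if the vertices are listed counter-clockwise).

Apply the shoelace (surveyor's) formula: 2A = Σ (x_i·y_{i+1} − x_{i+1}·y_i), indices taken mod 4.
Cross-terms: -6, 5, 13, 6  ⇒  Σ = 18
Signed area = Σ/2 = 9 (positive ⇒ counter-clockwise traversal).

9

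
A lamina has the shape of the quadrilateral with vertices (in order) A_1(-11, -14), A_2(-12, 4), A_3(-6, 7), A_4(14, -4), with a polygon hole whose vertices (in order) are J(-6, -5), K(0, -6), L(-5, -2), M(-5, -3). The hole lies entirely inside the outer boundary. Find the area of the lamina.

Outer boundary:
Apply the shoelace formula: 2A = Σ (x_i·y_{i+1} − x_{i+1}·y_i), indices taken mod 4.
A_1→A_2: (-11)(4) − (-12)(-14) = -212
A_2→A_3: (-12)(7) − (-6)(4) = -60
A_3→A_4: (-6)(-4) − (14)(7) = -74
A_4→A_1: (14)(-14) − (-11)(-4) = -240
Σ = -586
Area = |Σ|/2 = 293.
Hole:
Σ = (36) + (-30) + (5) + (7) = 18
Area = |Σ|/2 = 9.
Net area = 293 − 9 = 284.

284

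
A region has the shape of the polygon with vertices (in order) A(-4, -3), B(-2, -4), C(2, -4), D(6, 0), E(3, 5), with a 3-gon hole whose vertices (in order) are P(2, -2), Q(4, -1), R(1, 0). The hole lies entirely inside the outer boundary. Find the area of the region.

Outer boundary:
Σ = (10) + (16) + (24) + (30) + (11) = 91
Area = |Σ|/2 = 45.5.
Hole:
Σ = (6) + (1) + (-2) = 5
Area = |Σ|/2 = 2.5.
Net area = 45.5 − 2.5 = 43.

43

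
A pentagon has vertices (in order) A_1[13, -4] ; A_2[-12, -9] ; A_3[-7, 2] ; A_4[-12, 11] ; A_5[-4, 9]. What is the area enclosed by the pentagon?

Apply the shoelace (surveyor's) formula: 2A = Σ (x_i·y_{i+1} − x_{i+1}·y_i), indices taken mod 5.
Σ = (-165) + (-87) + (-53) + (-64) + (-101) = -470
Area = |Σ|/2 = 235.

235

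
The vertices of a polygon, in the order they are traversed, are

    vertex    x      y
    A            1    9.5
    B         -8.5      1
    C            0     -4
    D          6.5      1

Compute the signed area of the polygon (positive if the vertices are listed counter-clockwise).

101.25

Apply Gauss's area formula: 2A = Σ (x_i·y_{i+1} − x_{i+1}·y_i), indices taken mod 4.
Σ = (81.75) + (34) + (26) + (60.75) = 202.5
Signed area = Σ/2 = 101.25 (positive ⇒ counter-clockwise traversal).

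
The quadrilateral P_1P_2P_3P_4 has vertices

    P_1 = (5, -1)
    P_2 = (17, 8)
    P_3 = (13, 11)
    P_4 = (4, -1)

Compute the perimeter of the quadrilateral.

|P_1P_2| = √((12)² + (9)²) = √225 = 15
|P_2P_3| = √((-4)² + (3)²) = √25 = 5
|P_3P_4| = √((-9)² + (-12)²) = √225 = 15
|P_4P_1| = √((1)² + (0)²) = √1 = 1
Perimeter = 15 + 5 + 15 + 1 = 36.

36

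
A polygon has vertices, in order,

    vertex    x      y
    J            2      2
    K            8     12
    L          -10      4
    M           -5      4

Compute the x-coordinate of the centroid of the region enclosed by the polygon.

Apply the shoelace formula. First the cross-terms c_i = x_i·y_{i+1} − x_{i+1}·y_i:
  8, 152, -20, -18  ⇒  2A = 122, A = 61.
Then Σ (x_i + x_{i+1})·c_i = 130, so x̄ = 130 / (6·61) = 65/183.

65/183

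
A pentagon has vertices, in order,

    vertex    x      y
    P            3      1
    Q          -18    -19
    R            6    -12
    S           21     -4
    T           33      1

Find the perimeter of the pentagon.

|PQ| = √((-21)² + (-20)²) = √841 = 29
|QR| = √((24)² + (7)²) = √625 = 25
|RS| = √((15)² + (8)²) = √289 = 17
|ST| = √((12)² + (5)²) = √169 = 13
|TP| = √((-30)² + (0)²) = √900 = 30
Perimeter = 29 + 25 + 17 + 13 + 30 = 114.

114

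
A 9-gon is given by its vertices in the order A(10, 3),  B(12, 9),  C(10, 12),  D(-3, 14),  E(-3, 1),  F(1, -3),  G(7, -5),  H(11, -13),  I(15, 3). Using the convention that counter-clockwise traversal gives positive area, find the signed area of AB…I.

277

A→B: (10)(9) − (12)(3) = 54
B→C: (12)(12) − (10)(9) = 54
C→D: (10)(14) − (-3)(12) = 176
D→E: (-3)(1) − (-3)(14) = 39
E→F: (-3)(-3) − (1)(1) = 8
F→G: (1)(-5) − (7)(-3) = 16
G→H: (7)(-13) − (11)(-5) = -36
H→I: (11)(3) − (15)(-13) = 228
I→A: (15)(3) − (10)(3) = 15
Σ = 554
Signed area = Σ/2 = 277 (positive ⇒ counter-clockwise traversal).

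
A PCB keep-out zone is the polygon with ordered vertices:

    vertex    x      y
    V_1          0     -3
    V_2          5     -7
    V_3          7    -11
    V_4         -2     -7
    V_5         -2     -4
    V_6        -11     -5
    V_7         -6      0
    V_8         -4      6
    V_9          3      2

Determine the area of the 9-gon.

V_1→V_2: (0)(-7) − (5)(-3) = 15
V_2→V_3: (5)(-11) − (7)(-7) = -6
V_3→V_4: (7)(-7) − (-2)(-11) = -71
V_4→V_5: (-2)(-4) − (-2)(-7) = -6
V_5→V_6: (-2)(-5) − (-11)(-4) = -34
V_6→V_7: (-11)(0) − (-6)(-5) = -30
V_7→V_8: (-6)(6) − (-4)(0) = -36
V_8→V_9: (-4)(2) − (3)(6) = -26
V_9→V_1: (3)(-3) − (0)(2) = -9
Σ = -203
Area = |Σ|/2 = 101.5.

101.5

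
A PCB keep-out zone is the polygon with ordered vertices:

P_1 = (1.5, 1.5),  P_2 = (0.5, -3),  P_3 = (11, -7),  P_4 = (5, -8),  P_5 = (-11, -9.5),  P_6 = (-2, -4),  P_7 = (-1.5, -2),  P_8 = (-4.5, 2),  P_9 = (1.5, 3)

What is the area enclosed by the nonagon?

P_1→P_2: (1.5)(-3) − (0.5)(1.5) = -5.25
P_2→P_3: (0.5)(-7) − (11)(-3) = 29.5
P_3→P_4: (11)(-8) − (5)(-7) = -53
P_4→P_5: (5)(-9.5) − (-11)(-8) = -135.5
P_5→P_6: (-11)(-4) − (-2)(-9.5) = 25
P_6→P_7: (-2)(-2) − (-1.5)(-4) = -2
P_7→P_8: (-1.5)(2) − (-4.5)(-2) = -12
P_8→P_9: (-4.5)(3) − (1.5)(2) = -16.5
P_9→P_1: (1.5)(1.5) − (1.5)(3) = -2.25
Σ = -172
Area = |Σ|/2 = 86.

86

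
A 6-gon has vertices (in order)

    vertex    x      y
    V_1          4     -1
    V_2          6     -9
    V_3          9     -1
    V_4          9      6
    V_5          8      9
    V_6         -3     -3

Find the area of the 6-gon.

79.5

Σ = (-30) + (75) + (63) + (33) + (3) + (15) = 159
Area = |Σ|/2 = 79.5.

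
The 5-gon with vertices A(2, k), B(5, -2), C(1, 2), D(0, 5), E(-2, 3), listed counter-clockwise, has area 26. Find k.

Write out the shoelace sum; only the two edges meeting at A involve k:
2·Area = [((-2)·k − 2·3) + (2·(-2) − 5·k)] + 27
       = -7·k + 17 = 52
⇒ k = -5.

-5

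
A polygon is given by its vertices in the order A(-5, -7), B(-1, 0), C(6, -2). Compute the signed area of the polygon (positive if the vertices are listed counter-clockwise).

-28.5

Σ = (-7) + (2) + (-52) = -57
Signed area = Σ/2 = -28.5 (negative ⇒ clockwise traversal).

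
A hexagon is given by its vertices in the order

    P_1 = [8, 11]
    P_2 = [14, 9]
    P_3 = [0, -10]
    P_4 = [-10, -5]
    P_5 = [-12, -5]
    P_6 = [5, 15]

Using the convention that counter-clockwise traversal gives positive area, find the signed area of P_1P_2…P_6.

-276

Apply Gauss's area formula: 2A = Σ (x_i·y_{i+1} − x_{i+1}·y_i), indices taken mod 6.
Cross-terms: -82, -140, -100, -10, -155, -65  ⇒  Σ = -552
Signed area = Σ/2 = -276 (negative ⇒ clockwise traversal).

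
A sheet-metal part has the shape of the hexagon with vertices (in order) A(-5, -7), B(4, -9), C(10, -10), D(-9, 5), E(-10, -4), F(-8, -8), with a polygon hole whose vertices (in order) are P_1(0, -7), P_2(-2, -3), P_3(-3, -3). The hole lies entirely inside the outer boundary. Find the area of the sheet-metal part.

114.5

Outer boundary:
Apply the surveyor's formula: 2A = Σ (x_i·y_{i+1} − x_{i+1}·y_i), indices taken mod 6.
Cross-terms: 73, 50, -40, 86, 48, 16  ⇒  Σ = 233
Area = |Σ|/2 = 116.5.
Hole:
Apply the surveyor's formula: 2A = Σ (x_i·y_{i+1} − x_{i+1}·y_i), indices taken mod 3.
Σ = (-14) + (-3) + (21) = 4
Area = |Σ|/2 = 2.
Net area = 116.5 − 2 = 114.5.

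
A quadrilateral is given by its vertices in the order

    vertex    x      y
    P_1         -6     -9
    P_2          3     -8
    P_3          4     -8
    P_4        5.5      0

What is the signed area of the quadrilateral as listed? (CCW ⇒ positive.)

38.75

P_1→P_2: (-6)(-8) − (3)(-9) = 75
P_2→P_3: (3)(-8) − (4)(-8) = 8
P_3→P_4: (4)(0) − (5.5)(-8) = 44
P_4→P_1: (5.5)(-9) − (-6)(0) = -49.5
Σ = 77.5
Signed area = Σ/2 = 38.75 (positive ⇒ counter-clockwise traversal).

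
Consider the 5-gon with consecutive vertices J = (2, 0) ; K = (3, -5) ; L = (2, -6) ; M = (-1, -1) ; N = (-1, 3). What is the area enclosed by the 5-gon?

18

Σ = (-10) + (-8) + (-8) + (-4) + (-6) = -36
Area = |Σ|/2 = 18.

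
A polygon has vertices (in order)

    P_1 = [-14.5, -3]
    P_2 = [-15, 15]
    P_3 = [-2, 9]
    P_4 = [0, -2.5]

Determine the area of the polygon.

199.375

Σ = (-262.5) + (-105) + (5) + (-36.25) = -398.75
Area = |Σ|/2 = 199.375.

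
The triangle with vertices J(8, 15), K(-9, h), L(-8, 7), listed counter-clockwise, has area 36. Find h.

11

Write out the shoelace sum; only the two edges meeting at K involve h:
2·Area = [(8·h − (-9)·15) + ((-9)·7 − (-8)·h)] + -176
       = 16·h + -104 = 72
⇒ h = 11.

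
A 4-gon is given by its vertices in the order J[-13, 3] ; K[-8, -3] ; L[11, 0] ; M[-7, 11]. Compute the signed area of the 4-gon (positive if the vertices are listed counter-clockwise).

169.5

Apply the surveyor's formula: 2A = Σ (x_i·y_{i+1} − x_{i+1}·y_i), indices taken mod 4.
Σ = (63) + (33) + (121) + (122) = 339
Signed area = Σ/2 = 169.5 (positive ⇒ counter-clockwise traversal).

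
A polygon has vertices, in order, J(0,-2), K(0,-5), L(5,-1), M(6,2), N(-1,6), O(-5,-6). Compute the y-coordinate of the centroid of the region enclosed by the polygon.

0.24

Apply the surveyor's formula. First the cross-terms c_i = x_i·y_{i+1} − x_{i+1}·y_i:
  0, 25, 16, 38, 36, 10  ⇒  2A = 125, A = 62.5.
Then Σ (y_i + y_{i+1})·c_i = 90, so ȳ = 90 / (6·62.5) = 0.24.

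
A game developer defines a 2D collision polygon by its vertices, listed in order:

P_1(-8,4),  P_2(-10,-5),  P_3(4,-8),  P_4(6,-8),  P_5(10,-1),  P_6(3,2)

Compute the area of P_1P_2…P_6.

160.5

Apply Gauss's area formula: 2A = Σ (x_i·y_{i+1} − x_{i+1}·y_i), indices taken mod 6.
Cross-terms: 80, 100, 16, 74, 23, 28  ⇒  Σ = 321
Area = |Σ|/2 = 160.5.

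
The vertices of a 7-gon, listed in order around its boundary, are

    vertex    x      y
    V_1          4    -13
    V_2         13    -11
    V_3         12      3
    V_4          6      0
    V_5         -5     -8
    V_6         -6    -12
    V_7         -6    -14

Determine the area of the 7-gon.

Apply the shoelace (surveyor's) formula: 2A = Σ (x_i·y_{i+1} − x_{i+1}·y_i), indices taken mod 7.
Cross-terms: 125, 171, -18, -48, 12, 12, 134  ⇒  Σ = 388
Area = |Σ|/2 = 194.

194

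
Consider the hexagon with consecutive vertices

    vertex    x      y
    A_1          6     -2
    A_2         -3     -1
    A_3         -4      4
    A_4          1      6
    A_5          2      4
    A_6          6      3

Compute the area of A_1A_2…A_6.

Σ = (-12) + (-16) + (-28) + (-8) + (-18) + (-30) = -112
Area = |Σ|/2 = 56.

56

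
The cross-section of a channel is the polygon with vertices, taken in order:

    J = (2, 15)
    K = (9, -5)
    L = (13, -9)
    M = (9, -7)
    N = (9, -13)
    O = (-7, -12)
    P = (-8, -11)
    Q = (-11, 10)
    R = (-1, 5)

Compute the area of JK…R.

357

Σ = (-145) + (-16) + (-10) + (-54) + (-199) + (-19) + (-201) + (-45) + (-25) = -714
Area = |Σ|/2 = 357.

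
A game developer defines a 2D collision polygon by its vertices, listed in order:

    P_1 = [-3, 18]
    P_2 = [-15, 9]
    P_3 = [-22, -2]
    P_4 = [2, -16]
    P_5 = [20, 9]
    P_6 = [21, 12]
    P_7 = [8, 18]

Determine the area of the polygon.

848

Apply the surveyor's formula: 2A = Σ (x_i·y_{i+1} − x_{i+1}·y_i), indices taken mod 7.
P_1→P_2: (-3)(9) − (-15)(18) = 243
P_2→P_3: (-15)(-2) − (-22)(9) = 228
P_3→P_4: (-22)(-16) − (2)(-2) = 356
P_4→P_5: (2)(9) − (20)(-16) = 338
P_5→P_6: (20)(12) − (21)(9) = 51
P_6→P_7: (21)(18) − (8)(12) = 282
P_7→P_1: (8)(18) − (-3)(18) = 198
Σ = 1696
Area = |Σ|/2 = 848.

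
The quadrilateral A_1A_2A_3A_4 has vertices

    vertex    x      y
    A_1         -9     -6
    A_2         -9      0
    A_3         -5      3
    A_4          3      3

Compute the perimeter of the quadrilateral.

34

|A_1A_2| = √((0)² + (6)²) = √36 = 6
|A_2A_3| = √((4)² + (3)²) = √25 = 5
|A_3A_4| = √((8)² + (0)²) = √64 = 8
|A_4A_1| = √((-12)² + (-9)²) = √225 = 15
Perimeter = 6 + 5 + 8 + 15 = 34.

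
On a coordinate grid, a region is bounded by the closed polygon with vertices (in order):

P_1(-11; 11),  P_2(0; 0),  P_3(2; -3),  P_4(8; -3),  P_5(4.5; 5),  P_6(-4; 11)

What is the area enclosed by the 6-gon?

Apply the shoelace (surveyor's) formula: 2A = Σ (x_i·y_{i+1} − x_{i+1}·y_i), indices taken mod 6.
Σ = (0) + (0) + (18) + (53.5) + (69.5) + (77) = 218
Area = |Σ|/2 = 109.

109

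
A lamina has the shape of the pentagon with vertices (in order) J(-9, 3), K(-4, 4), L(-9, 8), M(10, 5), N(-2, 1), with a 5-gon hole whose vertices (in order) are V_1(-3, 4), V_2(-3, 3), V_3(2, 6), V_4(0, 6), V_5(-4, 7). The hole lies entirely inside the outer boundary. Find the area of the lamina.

Outer boundary:
Apply the surveyor's formula: 2A = Σ (x_i·y_{i+1} − x_{i+1}·y_i), indices taken mod 5.
Σ = (-24) + (4) + (-125) + (20) + (3) = -122
Area = |Σ|/2 = 61.
Hole:
V_1→V_2: (-3)(3) − (-3)(4) = 3
V_2→V_3: (-3)(6) − (2)(3) = -24
V_3→V_4: (2)(6) − (0)(6) = 12
V_4→V_5: (0)(7) − (-4)(6) = 24
V_5→V_1: (-4)(4) − (-3)(7) = 5
Σ = 20
Area = |Σ|/2 = 10.
Net area = 61 − 10 = 51.

51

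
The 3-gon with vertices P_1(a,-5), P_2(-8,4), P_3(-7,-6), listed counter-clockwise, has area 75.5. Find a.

8

Write out the shoelace sum; only the two edges meeting at P_1 involve a:
2·Area = [((-7)·(-5) − a·(-6)) + (a·4 − (-8)·(-5))] + 76
       = 10·a + 71 = 151
⇒ a = 8.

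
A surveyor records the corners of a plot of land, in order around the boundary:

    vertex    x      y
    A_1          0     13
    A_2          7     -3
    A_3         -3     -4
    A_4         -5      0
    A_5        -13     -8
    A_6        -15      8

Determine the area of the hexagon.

Σ = (-91) + (-37) + (-20) + (40) + (-224) + (-195) = -527
Area = |Σ|/2 = 263.5.

263.5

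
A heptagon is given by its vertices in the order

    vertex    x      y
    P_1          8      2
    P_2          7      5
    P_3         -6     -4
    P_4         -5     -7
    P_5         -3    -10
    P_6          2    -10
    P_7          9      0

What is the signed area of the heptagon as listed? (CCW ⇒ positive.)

Apply the surveyor's formula: 2A = Σ (x_i·y_{i+1} − x_{i+1}·y_i), indices taken mod 7.
Cross-terms: 26, 2, 22, 29, 50, 90, 18  ⇒  Σ = 237
Signed area = Σ/2 = 118.5 (positive ⇒ counter-clockwise traversal).

118.5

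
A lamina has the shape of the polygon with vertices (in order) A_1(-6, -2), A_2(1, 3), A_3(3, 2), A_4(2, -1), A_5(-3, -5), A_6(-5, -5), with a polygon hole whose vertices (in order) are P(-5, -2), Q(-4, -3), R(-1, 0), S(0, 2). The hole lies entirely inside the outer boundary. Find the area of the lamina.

Outer boundary:
A_1→A_2: (-6)(3) − (1)(-2) = -16
A_2→A_3: (1)(2) − (3)(3) = -7
A_3→A_4: (3)(-1) − (2)(2) = -7
A_4→A_5: (2)(-5) − (-3)(-1) = -13
A_5→A_6: (-3)(-5) − (-5)(-5) = -10
A_6→A_1: (-5)(-2) − (-6)(-5) = -20
Σ = -73
Area = |Σ|/2 = 36.5.
Hole:
Apply the shoelace formula: 2A = Σ (x_i·y_{i+1} − x_{i+1}·y_i), indices taken mod 4.
Σ = (7) + (-3) + (-2) + (10) = 12
Area = |Σ|/2 = 6.
Net area = 36.5 − 6 = 30.5.

30.5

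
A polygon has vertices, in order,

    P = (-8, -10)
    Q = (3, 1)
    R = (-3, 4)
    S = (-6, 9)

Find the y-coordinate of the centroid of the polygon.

Apply the surveyor's formula. First the cross-terms c_i = x_i·y_{i+1} − x_{i+1}·y_i:
  22, 15, -3, 132  ⇒  2A = 166, A = 83.
Then Σ (y_i + y_{i+1})·c_i = -294, so ȳ = -294 / (6·83) = -49/83.

-49/83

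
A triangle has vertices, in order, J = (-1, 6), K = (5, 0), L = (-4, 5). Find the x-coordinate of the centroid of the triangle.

0

Apply Gauss's area formula. First the cross-terms c_i = x_i·y_{i+1} − x_{i+1}·y_i:
  -30, 25, -19  ⇒  2A = -24, A = -12.
Then Σ (x_i + x_{i+1})·c_i = 0, so x̄ = 0 / (6·(-12)) = 0.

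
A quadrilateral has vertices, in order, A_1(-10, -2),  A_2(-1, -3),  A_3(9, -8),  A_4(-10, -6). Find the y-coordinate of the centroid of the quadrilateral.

Apply the shoelace (surveyor's) formula. First the cross-terms c_i = x_i·y_{i+1} − x_{i+1}·y_i:
  28, 35, -134, -40  ⇒  2A = -111, A = -55.5.
Then Σ (y_i + y_{i+1})·c_i = 1671, so ȳ = 1671 / (6·(-55.5)) = -557/111.

-557/111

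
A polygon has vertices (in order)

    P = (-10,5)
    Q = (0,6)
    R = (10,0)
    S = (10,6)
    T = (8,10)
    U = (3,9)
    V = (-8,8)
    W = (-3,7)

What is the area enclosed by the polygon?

Apply Gauss's area formula: 2A = Σ (x_i·y_{i+1} − x_{i+1}·y_i), indices taken mod 8.
P→Q: (-10)(6) − (0)(5) = -60
Q→R: (0)(0) − (10)(6) = -60
R→S: (10)(6) − (10)(0) = 60
S→T: (10)(10) − (8)(6) = 52
T→U: (8)(9) − (3)(10) = 42
U→V: (3)(8) − (-8)(9) = 96
V→W: (-8)(7) − (-3)(8) = -32
W→P: (-3)(5) − (-10)(7) = 55
Σ = 153
Area = |Σ|/2 = 76.5.

76.5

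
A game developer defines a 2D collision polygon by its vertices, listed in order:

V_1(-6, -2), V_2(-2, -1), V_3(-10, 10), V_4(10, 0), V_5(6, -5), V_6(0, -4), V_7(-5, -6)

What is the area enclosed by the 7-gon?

Cross-terms: 2, -30, -100, -50, -24, -20, -26  ⇒  Σ = -248
Area = |Σ|/2 = 124.

124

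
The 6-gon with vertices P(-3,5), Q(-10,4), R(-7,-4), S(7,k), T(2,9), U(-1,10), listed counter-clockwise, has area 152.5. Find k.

The doubled signed area Σ (x_i y_{i+1} − x_{i+1} y_i) is linear in k.
With k=0 it equals 251; the coefficient of k is -9 (from the two edges through S).
So -9·k + 251 = 2·152.5 = 305 ⇒ k = -6.

-6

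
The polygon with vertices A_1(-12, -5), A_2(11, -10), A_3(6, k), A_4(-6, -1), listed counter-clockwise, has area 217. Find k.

The doubled signed area Σ (x_i y_{i+1} − x_{i+1} y_i) is linear in k.
With k=0 it equals 247; the coefficient of k is 17 (from the two edges through A_3).
So 17·k + 247 = 2·217 = 434 ⇒ k = 11.

11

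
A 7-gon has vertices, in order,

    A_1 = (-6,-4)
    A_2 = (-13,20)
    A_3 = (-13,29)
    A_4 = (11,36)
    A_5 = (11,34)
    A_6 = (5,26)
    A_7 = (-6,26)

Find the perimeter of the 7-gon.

|A_1A_2| = √((-7)² + (24)²) = √625 = 25
|A_2A_3| = √((0)² + (9)²) = √81 = 9
|A_3A_4| = √((24)² + (7)²) = √625 = 25
|A_4A_5| = √((0)² + (-2)²) = √4 = 2
|A_5A_6| = √((-6)² + (-8)²) = √100 = 10
|A_6A_7| = √((-11)² + (0)²) = √121 = 11
|A_7A_1| = √((0)² + (-30)²) = √900 = 30
Perimeter = 25 + 9 + 25 + 2 + 10 + 11 + 30 = 112.

112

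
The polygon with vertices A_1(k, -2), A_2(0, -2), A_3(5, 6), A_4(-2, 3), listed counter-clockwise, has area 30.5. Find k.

The doubled signed area Σ (x_i y_{i+1} − x_{i+1} y_i) is linear in k.
With k=0 it equals 41; the coefficient of k is -5 (from the two edges through A_1).
So -5·k + 41 = 2·30.5 = 61 ⇒ k = -4.

-4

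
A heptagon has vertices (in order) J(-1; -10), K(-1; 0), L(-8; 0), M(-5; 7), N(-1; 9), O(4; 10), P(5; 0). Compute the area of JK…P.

Apply the shoelace (surveyor's) formula: 2A = Σ (x_i·y_{i+1} − x_{i+1}·y_i), indices taken mod 7.
J→K: (-1)(0) − (-1)(-10) = -10
K→L: (-1)(0) − (-8)(0) = 0
L→M: (-8)(7) − (-5)(0) = -56
M→N: (-5)(9) − (-1)(7) = -38
N→O: (-1)(10) − (4)(9) = -46
O→P: (4)(0) − (5)(10) = -50
P→J: (5)(-10) − (-1)(0) = -50
Σ = -250
Area = |Σ|/2 = 125.

125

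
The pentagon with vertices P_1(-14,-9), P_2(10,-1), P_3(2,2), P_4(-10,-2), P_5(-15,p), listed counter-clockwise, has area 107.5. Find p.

Write out the shoelace sum; only the two edges meeting at P_5 involve p:
2·Area = [((-10)·p − (-15)·(-2)) + ((-15)·(-9) − (-14)·p)] + 142
       = 4·p + 247 = 215
⇒ p = -8.

-8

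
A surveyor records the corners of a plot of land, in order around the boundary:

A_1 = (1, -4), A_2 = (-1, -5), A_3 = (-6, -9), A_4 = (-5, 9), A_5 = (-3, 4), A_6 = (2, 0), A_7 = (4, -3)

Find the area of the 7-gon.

74.5

Apply the shoelace (surveyor's) formula: 2A = Σ (x_i·y_{i+1} − x_{i+1}·y_i), indices taken mod 7.
Σ = (-9) + (-21) + (-99) + (7) + (-8) + (-6) + (-13) = -149
Area = |Σ|/2 = 74.5.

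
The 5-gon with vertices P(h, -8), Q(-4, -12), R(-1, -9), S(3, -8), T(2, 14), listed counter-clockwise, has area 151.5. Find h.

-9

The doubled signed area Σ (x_i y_{i+1} − x_{i+1} y_i) is linear in h.
With h=0 it equals 69; the coefficient of h is -26 (from the two edges through P).
So -26·h + 69 = 2·151.5 = 303 ⇒ h = -9.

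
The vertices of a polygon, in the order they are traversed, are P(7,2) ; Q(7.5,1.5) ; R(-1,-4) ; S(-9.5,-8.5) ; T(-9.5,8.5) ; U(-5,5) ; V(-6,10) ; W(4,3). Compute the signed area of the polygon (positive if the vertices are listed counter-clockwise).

-160

Apply Gauss's area formula: 2A = Σ (x_i·y_{i+1} − x_{i+1}·y_i), indices taken mod 8.
P→Q: (7)(1.5) − (7.5)(2) = -4.5
Q→R: (7.5)(-4) − (-1)(1.5) = -28.5
R→S: (-1)(-8.5) − (-9.5)(-4) = -29.5
S→T: (-9.5)(8.5) − (-9.5)(-8.5) = -161.5
T→U: (-9.5)(5) − (-5)(8.5) = -5
U→V: (-5)(10) − (-6)(5) = -20
V→W: (-6)(3) − (4)(10) = -58
W→P: (4)(2) − (7)(3) = -13
Σ = -320
Signed area = Σ/2 = -160 (negative ⇒ clockwise traversal).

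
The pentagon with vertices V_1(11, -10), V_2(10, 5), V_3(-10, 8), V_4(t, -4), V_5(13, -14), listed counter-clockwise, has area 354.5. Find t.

Write out the shoelace sum; only the two edges meeting at V_4 involve t:
2·Area = [((-10)·(-4) − t·8) + (t·(-14) − 13·(-4))] + 309
       = -22·t + 401 = 709
⇒ t = -14.

-14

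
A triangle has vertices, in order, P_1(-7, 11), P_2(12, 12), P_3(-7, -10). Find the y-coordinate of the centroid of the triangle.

Apply the shoelace formula. First the cross-terms c_i = x_i·y_{i+1} − x_{i+1}·y_i:
  -216, -36, -147  ⇒  2A = -399, A = -199.5.
Then Σ (y_i + y_{i+1})·c_i = -5187, so ȳ = -5187 / (6·(-199.5)) = 13/3.

13/3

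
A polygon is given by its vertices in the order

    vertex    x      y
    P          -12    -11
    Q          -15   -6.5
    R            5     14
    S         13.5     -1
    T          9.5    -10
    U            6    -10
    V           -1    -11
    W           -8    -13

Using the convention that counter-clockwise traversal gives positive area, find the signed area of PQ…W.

Apply the shoelace (surveyor's) formula: 2A = Σ (x_i·y_{i+1} − x_{i+1}·y_i), indices taken mod 8.
Σ = (-87) + (-177.5) + (-194) + (-125.5) + (-35) + (-76) + (-75) + (-68) = -838
Signed area = Σ/2 = -419 (negative ⇒ clockwise traversal).

-419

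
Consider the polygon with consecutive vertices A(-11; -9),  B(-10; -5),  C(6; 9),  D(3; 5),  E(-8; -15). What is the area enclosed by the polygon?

95

Apply Gauss's area formula: 2A = Σ (x_i·y_{i+1} − x_{i+1}·y_i), indices taken mod 5.
Σ = (-35) + (-60) + (3) + (-5) + (-93) = -190
Area = |Σ|/2 = 95.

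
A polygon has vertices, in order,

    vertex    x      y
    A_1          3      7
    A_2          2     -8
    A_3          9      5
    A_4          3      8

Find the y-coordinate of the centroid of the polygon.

Apply the shoelace formula. First the cross-terms c_i = x_i·y_{i+1} − x_{i+1}·y_i:
  -38, 82, 57, -3  ⇒  2A = 98, A = 49.
Then Σ (y_i + y_{i+1})·c_i = 488, so ȳ = 488 / (6·49) = 244/147.

244/147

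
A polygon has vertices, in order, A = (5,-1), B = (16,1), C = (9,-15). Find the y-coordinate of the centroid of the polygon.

Apply Gauss's area formula. First the cross-terms c_i = x_i·y_{i+1} − x_{i+1}·y_i:
  21, -249, 66  ⇒  2A = -162, A = -81.
Then Σ (y_i + y_{i+1})·c_i = 2430, so ȳ = 2430 / (6·(-81)) = -5.

-5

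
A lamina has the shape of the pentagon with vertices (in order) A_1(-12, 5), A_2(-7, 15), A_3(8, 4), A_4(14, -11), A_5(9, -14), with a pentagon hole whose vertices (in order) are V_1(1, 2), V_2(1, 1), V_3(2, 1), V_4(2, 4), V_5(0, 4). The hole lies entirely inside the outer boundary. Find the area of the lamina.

324.5

Outer boundary:
A_1→A_2: (-12)(15) − (-7)(5) = -145
A_2→A_3: (-7)(4) − (8)(15) = -148
A_3→A_4: (8)(-11) − (14)(4) = -144
A_4→A_5: (14)(-14) − (9)(-11) = -97
A_5→A_1: (9)(5) − (-12)(-14) = -123
Σ = -657
Area = |Σ|/2 = 328.5.
Hole:
Σ = (-1) + (-1) + (6) + (8) + (-4) = 8
Area = |Σ|/2 = 4.
Net area = 328.5 − 4 = 324.5.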